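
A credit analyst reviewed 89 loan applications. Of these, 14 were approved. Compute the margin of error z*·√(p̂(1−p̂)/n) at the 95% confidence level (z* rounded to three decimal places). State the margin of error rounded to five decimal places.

ME = 0.07564

p̂ = 14/89 = 0.15730.
SE = √(p̂(1−p̂)/n) = √(0.132559/89) = 0.038593.
For 95% confidence, z* = 1.960.
So ME = 0.07564.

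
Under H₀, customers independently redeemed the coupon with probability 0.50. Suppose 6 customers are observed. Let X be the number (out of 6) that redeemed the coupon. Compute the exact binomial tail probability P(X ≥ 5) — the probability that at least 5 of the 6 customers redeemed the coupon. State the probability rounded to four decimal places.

X is binomial with n = 6 and p = 0.50.
P(X ≥ 5) = C(6,5)·0.50^5·0.50^1 + C(6,6)·0.50^6·0.50^0.
= 0.093750 + 0.015625 = 0.1094.

P = 0.1094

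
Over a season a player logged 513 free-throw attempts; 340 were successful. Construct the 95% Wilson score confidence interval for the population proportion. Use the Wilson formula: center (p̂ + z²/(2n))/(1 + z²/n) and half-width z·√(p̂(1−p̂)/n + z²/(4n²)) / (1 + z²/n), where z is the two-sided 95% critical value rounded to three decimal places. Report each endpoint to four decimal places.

p̂ = 340/513 = 0.66277; z = 1.960, so z² = 3.841600.
1 + z²/n = 1.007488.
Center = (0.66277 + 0.003744)/1.007488 = 0.66156.
Radicand: p̂(1−p̂)/n + z²/(4n²) = 0.000435685 + 0.000003649 = 0.000439334.
Half-width = 1.960·√0.000439334/1.007488 = 0.04078.
Interval: 0.66156 ± 0.04078 → (0.6208, 0.7023).

(0.6208, 0.7023)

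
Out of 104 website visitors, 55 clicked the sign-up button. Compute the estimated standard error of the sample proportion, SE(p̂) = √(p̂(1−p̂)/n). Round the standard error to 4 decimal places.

With x = 55 successes in n = 104, p̂ = 0.52885.
p̂(1−p̂) = 0.249168.
SE = √(0.249168/104) = 0.0489.

SE = 0.0489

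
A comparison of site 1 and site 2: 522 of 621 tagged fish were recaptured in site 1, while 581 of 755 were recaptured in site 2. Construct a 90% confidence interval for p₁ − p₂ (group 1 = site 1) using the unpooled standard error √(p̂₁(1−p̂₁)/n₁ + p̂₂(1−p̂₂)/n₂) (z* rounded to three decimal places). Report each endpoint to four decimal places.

p̂₁ = 522/621 = 0.84058, p̂₂ = 581/755 = 0.76954; p̂₁ − p̂₂ = 0.07104.
SE = √(0.000215790 + 0.000234901) = √0.000450691 = 0.021229.
The 90% critical value is z* = 1.645. Margin of error = 0.03492.
So the interval runs from 0.0361 to 0.1060.

(0.0361, 0.1060)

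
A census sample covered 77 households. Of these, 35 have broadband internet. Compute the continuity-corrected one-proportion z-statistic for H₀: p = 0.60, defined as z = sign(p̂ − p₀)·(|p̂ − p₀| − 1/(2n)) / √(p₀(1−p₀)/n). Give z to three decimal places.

With x = 35 successes in n = 77, p̂ = 0.45455. p̂ − p₀ = -0.145455.
Continuity correction 1/(2n) = 1/154 = 0.006494.
Corrected numerator: |-0.145455| − 0.006494 = 0.138961.
Under H₀, SE = √(p₀(1−p₀)/n) = √(0.60·0.40/77) = √0.003116883 = 0.055829.
z = −0.138961/0.055829 = -2.489.

z = -2.489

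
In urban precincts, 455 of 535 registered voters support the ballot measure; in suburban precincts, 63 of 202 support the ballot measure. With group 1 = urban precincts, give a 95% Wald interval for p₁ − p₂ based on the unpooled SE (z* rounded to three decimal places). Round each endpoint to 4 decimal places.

(0.4679, 0.6093)

p̂₁ = 0.85047, p̂₂ = 0.31188, so the observed difference is 0.53859.
SE = √(0.000237706 + 0.001062432) = √0.001300138 = 0.036057.
The 95% critical value is z* = 1.960. Margin of error = 0.07067.
So the interval runs from 0.4679 to 0.6093.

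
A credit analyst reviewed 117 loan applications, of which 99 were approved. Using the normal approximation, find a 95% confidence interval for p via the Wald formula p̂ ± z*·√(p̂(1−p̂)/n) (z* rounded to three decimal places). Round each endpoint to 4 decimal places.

Sample proportion p̂ = 99/117 = 0.84615.
SE = √(p̂(1−p̂)/n) = √(0.130178/117) = 0.033356.
z* = 1.960 at the 95% level.
Margin = 1.960·0.033356 = 0.06538.
CI: 0.84615 ± 0.06538 = (0.7808, 0.9115).

(0.7808, 0.9115)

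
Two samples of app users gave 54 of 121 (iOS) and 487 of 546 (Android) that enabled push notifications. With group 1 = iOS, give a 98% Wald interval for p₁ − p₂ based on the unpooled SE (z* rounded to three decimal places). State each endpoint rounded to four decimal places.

(-0.5552, -0.3361)

p̂₁ = 0.44628, p̂₂ = 0.89194, so the observed difference is -0.44566.
Unpooled SE = √(p̂₁(1−p̂₁)/n₁ + p̂₂(1−p̂₂)/n₂) = √(0.002042267 + 0.000176524) = 0.047104.
For 98% confidence, z* = 2.326. Margin of error = 0.10956.
CI: -0.44566 ± 0.10956 = (-0.5552, -0.3361).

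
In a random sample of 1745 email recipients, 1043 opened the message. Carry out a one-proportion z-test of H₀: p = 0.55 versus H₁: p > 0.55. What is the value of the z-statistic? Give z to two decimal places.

z = 4.01

The sample proportion is 1043/1745 = 0.59771.
Null standard error: √(0.55·0.45/1745) = √0.000141834 = 0.011909.
Test statistic: z = 0.04771/0.011909 = 4.01.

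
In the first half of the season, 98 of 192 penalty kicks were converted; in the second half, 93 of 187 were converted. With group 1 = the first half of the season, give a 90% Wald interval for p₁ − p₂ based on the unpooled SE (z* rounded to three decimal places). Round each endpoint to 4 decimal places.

(-0.0714, 0.0976)

p̂₁ = 98/192 = 0.51042, p̂₂ = 93/187 = 0.49733; p̂₁ − p̂₂ = 0.01309.
SE = √(0.001301518 + 0.001336860) = √0.002638378 = 0.051365.
For 90% confidence, z* = 1.645. Margin = 1.645·0.051365 = 0.08450.
CI: 0.01309 ± 0.08450 = (-0.0714, 0.0976).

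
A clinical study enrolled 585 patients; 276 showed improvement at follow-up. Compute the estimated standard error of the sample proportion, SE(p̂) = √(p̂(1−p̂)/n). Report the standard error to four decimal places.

The sample proportion is 276/585 = 0.47179.
p̂(1−p̂) = 0.249204.
SE = √(0.249204/585) = √0.000425990 = 0.0206.

SE = 0.0206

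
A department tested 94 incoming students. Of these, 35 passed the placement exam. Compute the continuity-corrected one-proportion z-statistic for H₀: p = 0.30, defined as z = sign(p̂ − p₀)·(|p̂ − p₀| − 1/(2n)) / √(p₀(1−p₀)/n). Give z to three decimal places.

z = 1.418

Sample proportion p̂ = 35/94 = 0.37234. p̂ − p₀ = 0.072340.
Continuity correction 1/(2n) = 1/188 = 0.005319.
Corrected numerator: |0.072340| − 0.005319 = 0.067021.
SE₀ = √(0.30·0.70/94) = 0.047266.
z = (+)0.067021/0.047266 = 1.418.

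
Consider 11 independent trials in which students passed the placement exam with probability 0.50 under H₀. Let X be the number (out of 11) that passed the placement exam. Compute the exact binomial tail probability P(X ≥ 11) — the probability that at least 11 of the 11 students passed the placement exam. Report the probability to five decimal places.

P = 0.00049

X ~ Binomial(n=11, p=0.50).
P(X ≥ 11) = C(11,11)·0.50^11·0.50^0.
= 0.000488 = 0.00049.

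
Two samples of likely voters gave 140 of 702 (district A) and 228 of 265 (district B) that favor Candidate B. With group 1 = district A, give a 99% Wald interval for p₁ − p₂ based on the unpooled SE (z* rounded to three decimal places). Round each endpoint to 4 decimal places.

p̂₁ = 0.19943, p̂₂ = 0.86038, so the observed difference is -0.66095.
SE = √(0.000227433 + 0.000453314) = √0.000680747 = 0.026091.
The 99% critical value is z* = 2.576. Margin of error = 0.06721.
CI: -0.66095 ± 0.06721 = (-0.7282, -0.5937).

(-0.7282, -0.5937)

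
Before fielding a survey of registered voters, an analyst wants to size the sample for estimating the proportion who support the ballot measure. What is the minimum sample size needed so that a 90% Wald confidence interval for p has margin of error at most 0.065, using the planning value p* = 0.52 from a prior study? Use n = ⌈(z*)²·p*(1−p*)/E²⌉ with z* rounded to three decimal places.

z* = 1.645 at the 90% level.
p*(1−p*) = 0.52·0.48 = 0.2496.
(z*)²·p*(1−p*)/E² = 2.706025·0.2496/0.004225 = 159.864.
Rounding up, n = 160.

n = 160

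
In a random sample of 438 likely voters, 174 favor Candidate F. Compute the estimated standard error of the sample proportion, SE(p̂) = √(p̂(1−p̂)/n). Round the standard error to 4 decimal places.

SE = 0.0234

With x = 174 successes in n = 438, p̂ = 0.39726.
p̂(1−p̂) = 0.39726·0.60274 = 0.239444.
Dividing by n and taking the root: √0.000546676 = 0.0234.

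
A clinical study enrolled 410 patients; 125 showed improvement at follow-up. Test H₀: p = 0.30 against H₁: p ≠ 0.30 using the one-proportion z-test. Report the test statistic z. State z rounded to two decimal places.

z = 0.22

The sample proportion is 125/410 = 0.30488.
Null standard error: √(0.30·0.70/410) = √0.000512195 = 0.022632.
Test statistic: z = 0.00488/0.022632 = 0.22.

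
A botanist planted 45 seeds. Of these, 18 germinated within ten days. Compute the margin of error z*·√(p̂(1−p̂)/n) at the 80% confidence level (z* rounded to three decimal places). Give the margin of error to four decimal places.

With x = 18 successes in n = 45, p̂ = 0.40000.
Standard error of p̂: √(0.240000/45) = √0.005333333 = 0.073030.
For 80% confidence, z* = 1.282.
So ME = 0.0936.

ME = 0.0936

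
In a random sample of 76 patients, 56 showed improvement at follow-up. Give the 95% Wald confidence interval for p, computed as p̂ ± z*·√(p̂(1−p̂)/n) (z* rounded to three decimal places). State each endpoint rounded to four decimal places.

(0.6378, 0.8358)

p̂ = 56/76 = 0.73684.
Standard error of p̂: √(0.193906/76) = √0.002551392 = 0.050511.
z* = 1.960 at the 95% level.
Margin = 1.960·0.050511 = 0.09900.
So the interval runs from 0.6378 to 0.8358.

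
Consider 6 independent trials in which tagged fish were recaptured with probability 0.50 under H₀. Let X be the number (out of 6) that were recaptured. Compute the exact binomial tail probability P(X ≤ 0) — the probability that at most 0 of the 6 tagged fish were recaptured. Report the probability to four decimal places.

P = 0.0156

X ~ Binomial(n=6, p=0.50).
P(X ≤ 0) = C(6,0)·0.50^0·0.50^6.
= 0.015625 = 0.0156.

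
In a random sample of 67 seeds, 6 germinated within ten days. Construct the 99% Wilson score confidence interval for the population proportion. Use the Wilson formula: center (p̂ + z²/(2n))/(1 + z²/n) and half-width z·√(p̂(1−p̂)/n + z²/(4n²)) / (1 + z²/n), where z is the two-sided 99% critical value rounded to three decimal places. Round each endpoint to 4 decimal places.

(0.0332, 0.2199)

p̂ = 6/67 = 0.08955; z = 2.576, so z² = 6.635776.
Denominator 1 + z²/n = 1 + 6.635776/67 = 1.099041.
Adjusted center: (0.08955 + z²/(2n))/1.099041 = 0.12654.
Radicand: p̂(1−p̂)/n + z²/(4n²) = 0.001216905 + 0.000369558 = 0.001586463.
Half-width = 2.576·√0.001586463/1.099041 = 0.09336.
CI: 0.12654 ± 0.09336 = (0.0332, 0.2199).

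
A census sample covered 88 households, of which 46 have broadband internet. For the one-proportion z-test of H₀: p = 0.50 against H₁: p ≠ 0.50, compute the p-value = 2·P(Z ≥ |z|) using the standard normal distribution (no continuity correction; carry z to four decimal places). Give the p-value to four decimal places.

p-value = 0.6698

Sample proportion p̂ = 46/88 = 0.52273.
Under H₀, SE = √(p₀(1−p₀)/n) = √(0.50·0.50/88) = √0.002840909 = 0.053300.
z = (p̂ − p₀)/SE = (46/88 − 0.50)/0.053300 ≈ 0.4264.
From the standard normal, 2·P(Z ≥ |z|) = 0.6698.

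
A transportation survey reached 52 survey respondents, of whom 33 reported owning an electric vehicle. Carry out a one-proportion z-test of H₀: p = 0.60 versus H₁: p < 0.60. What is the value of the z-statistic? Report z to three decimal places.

The sample proportion is 33/52 = 0.63462.
SE₀ = √(0.60·0.40/52) = 0.067937.
z = (p̂ − p₀)/SE = (0.63462 − 0.60)/0.067937 = 0.510.

z = 0.510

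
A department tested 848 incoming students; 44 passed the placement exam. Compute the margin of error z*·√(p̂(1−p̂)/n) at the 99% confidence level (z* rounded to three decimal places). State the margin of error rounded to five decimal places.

ME = 0.01962

Sample proportion p̂ = 44/848 = 0.05189.
SE(p̂) = √(0.05189·0.94811/848) = 0.007617.
For 99% confidence, z* = 2.576.
Margin of error = z*·SE = 2.576 × 0.007617 = 0.01962.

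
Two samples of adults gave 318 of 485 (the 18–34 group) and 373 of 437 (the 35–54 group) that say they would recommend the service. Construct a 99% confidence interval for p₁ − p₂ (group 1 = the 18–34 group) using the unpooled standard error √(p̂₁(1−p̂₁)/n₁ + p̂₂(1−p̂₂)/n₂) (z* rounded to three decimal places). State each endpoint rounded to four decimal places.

(-0.2685, -0.1273)

p̂₁ = 0.65567, p̂₂ = 0.85355, so the observed difference is -0.19788.
SE = √(0.000465499 + 0.000286052) = √0.000751551 = 0.027414.
z* = 2.576 at the 99% level. Margin of error = 0.07062.
CI: -0.19788 ± 0.07062 = (-0.2685, -0.1273).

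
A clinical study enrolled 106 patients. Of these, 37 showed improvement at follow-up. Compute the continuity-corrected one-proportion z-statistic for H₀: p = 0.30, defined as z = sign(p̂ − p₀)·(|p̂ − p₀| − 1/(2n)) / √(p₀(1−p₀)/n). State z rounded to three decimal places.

z = 0.996

With x = 37 successes in n = 106, p̂ = 0.34906. p̂ − p₀ = 0.049057.
Continuity correction 1/(2n) = 1/212 = 0.004717.
Corrected numerator: |0.049057| − 0.004717 = 0.044340.
SE₀ = √(0.30·0.70/106) = 0.044510.
z = (+)0.044340/0.044510 = 0.996.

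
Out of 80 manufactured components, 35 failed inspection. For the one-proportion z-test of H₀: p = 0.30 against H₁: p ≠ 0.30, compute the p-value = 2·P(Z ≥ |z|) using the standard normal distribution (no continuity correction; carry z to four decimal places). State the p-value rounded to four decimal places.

p-value = 0.0073

p̂ = 35/80 = 0.43750.
SE₀ = √(0.30·0.70/80) = 0.051235.
z = (p̂ − p₀)/SE = (35/80 − 0.30)/0.051235 ≈ 2.6837.
From the standard normal, 2·P(Z ≥ |z|) = 0.0073.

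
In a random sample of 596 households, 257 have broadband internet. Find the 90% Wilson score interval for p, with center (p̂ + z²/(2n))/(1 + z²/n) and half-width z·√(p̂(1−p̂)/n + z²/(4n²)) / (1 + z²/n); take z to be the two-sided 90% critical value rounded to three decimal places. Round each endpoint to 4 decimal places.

Here p̂ = 257/596 = 0.43121 and z = 1.645 (z² = 2.706025).
1 + z²/n = 1.004540.
Adjusted center: (0.43121 + z²/(2n))/1.004540 = 0.43152.
Radicand: p̂(1−p̂)/n + z²/(4n²) = 0.000411523 + 0.000001904 = 0.000413427.
Half-width = z·√(radicand)/denom = 1.645·0.020333/1.004540 = 0.03330.
Interval: 0.43152 ± 0.03330 → (0.3982, 0.4648).

(0.3982, 0.4648)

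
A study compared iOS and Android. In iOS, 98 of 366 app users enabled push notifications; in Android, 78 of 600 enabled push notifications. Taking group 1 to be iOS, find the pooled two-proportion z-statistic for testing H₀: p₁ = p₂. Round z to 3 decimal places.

z = 5.381

p̂₁ = 98/366 = 0.26776, p̂₂ = 78/600 = 0.13000.
Pooled p̂ = (98+78)/(366+600) = 176/966 = 0.18219.
SE = √[p̂(1−p̂)(1/n₁+1/n₂)] = √[0.18219·0.81781·(1/366+1/600)] ≈ 0.025601.
z = 0.13776/0.025601 = 5.381.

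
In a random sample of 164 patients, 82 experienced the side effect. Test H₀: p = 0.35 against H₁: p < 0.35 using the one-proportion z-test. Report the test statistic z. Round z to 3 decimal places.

With x = 82 successes in n = 164, p̂ = 0.50000.
Null standard error: √(0.35·0.65/164) = √0.001387195 = 0.037245.
Test statistic: z = 0.15000/0.037245 = 4.027.

z = 4.027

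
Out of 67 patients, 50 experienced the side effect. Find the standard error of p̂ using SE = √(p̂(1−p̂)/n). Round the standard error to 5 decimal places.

SE = 0.05316

Sample proportion p̂ = 50/67 = 0.74627.
p̂(1−p̂) = 0.189351.
SE = √(0.189351/67) = 0.05316.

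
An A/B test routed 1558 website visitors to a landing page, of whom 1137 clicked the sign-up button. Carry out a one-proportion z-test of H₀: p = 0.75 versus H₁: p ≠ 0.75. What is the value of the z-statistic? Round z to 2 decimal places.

Sample proportion p̂ = 1137/1558 = 0.72978.
SE₀ = √(0.75·0.25/1558) = 0.010970.
z = (p̂ − p₀)/SE = (0.72978 − 0.75)/0.010970 = -1.84.

z = -1.84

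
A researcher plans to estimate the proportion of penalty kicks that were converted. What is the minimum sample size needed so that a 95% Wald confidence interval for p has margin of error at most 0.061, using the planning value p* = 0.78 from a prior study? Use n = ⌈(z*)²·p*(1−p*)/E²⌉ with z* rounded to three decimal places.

n = 178

The 95% critical value is z* = 1.960.
p*(1−p*) = 0.78·0.22 = 0.1716.
Required n before rounding: 3.841600 × 0.1716 / 0.061² = 177.162.
⌈177.162⌉ = 178.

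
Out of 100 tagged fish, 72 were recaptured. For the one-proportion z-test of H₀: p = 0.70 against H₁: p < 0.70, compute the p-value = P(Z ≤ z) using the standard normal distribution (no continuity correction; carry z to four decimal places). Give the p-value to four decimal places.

The sample proportion is 72/100 = 0.72000.
SE₀ = √(0.70·0.30/100) = 0.045826.
Test statistic (full precision, shown to 4 dp): z = (72/100 − 0.70)/SE₀ ≈ 0.4364.
p-value = P(Z ≤ z) with z = 0.4364 → 0.6687.

p-value = 0.6687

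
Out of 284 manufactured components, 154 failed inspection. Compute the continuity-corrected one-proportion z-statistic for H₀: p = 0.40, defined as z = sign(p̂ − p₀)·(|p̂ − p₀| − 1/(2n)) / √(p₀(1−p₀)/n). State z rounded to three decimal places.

z = 4.833

With x = 154 successes in n = 284, p̂ = 0.54225. p̂ − p₀ = 0.142254.
Continuity correction 1/(2n) = 1/568 = 0.001761.
Corrected numerator: |0.142254| − 0.001761 = 0.140493.
SE₀ = √(0.40·0.60/284) = 0.029070.
z = (+)0.140493/0.029070 = 4.833.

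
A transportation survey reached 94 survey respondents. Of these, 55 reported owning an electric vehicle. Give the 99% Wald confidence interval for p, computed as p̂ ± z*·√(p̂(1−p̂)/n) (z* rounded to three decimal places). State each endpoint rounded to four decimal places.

(0.4542, 0.7160)

With x = 55 successes in n = 94, p̂ = 0.58511.
SE(p̂) = √(0.58511·0.41489/94) = 0.050819.
z* = 2.576 at the 99% level.
Margin = 2.576·0.050819 = 0.13091.
Interval: 0.58511 ± 0.13091 → (0.4542, 0.7160).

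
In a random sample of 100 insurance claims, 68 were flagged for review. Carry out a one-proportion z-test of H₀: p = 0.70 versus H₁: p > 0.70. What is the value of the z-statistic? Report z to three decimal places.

z = -0.436

p̂ = 68/100 = 0.68000.
Under H₀, SE = √(p₀(1−p₀)/n) = √(0.70·0.30/100) = √0.002100000 = 0.045826.
Test statistic: z = -0.02000/0.045826 = -0.436.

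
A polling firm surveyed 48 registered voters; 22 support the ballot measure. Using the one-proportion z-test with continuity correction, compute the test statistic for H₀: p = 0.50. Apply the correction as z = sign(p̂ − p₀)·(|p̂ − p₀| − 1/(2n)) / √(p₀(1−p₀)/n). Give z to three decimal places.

z = -0.433

With x = 22 successes in n = 48, p̂ = 0.45833. p̂ − p₀ = -0.041667.
Continuity correction 1/(2n) = 1/96 = 0.010417.
Corrected numerator: |-0.041667| − 0.010417 = 0.031250.
SE₀ = √(0.50·0.50/48) = 0.072169.
z = −0.031250/0.072169 = -0.433.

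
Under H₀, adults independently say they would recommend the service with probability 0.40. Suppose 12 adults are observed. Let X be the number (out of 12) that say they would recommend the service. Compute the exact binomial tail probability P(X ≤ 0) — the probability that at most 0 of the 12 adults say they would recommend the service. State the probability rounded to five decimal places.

P = 0.00218

X is binomial with n = 12 and p = 0.40.
P(X ≤ 0) = C(12,0)·0.40^0·0.60^12.
= 0.002177 = 0.00218.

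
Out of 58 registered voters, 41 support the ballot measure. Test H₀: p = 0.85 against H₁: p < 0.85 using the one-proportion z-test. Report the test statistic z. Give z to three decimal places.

z = -3.052

p̂ = 41/58 = 0.70690.
Null standard error: √(0.85·0.15/58) = √0.002198276 = 0.046886.
Test statistic: z = -0.14310/0.046886 = -3.052.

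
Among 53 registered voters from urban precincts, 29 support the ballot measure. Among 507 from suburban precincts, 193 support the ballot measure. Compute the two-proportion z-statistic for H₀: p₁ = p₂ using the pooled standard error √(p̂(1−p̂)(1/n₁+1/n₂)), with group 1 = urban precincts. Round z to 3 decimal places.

p̂₁ = 29/53 = 0.54717, p̂₂ = 193/507 = 0.38067.
Pooling: p̂ = 222/560 = 0.39643.
Pooled SE = √[0.2392730·0.02084031] ≈ 0.070615.
z = (p̂₁ − p̂₂)/SE = (0.54717 − 0.38067)/0.070615 = 0.16650/0.070615 = 2.358.

z = 2.358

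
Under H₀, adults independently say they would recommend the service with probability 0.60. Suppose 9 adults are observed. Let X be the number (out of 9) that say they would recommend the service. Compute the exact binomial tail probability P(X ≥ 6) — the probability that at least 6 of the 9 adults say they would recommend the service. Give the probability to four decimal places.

P = 0.4826

X is binomial with n = 9 and p = 0.60.
P(X ≥ 6) = C(9,6)·0.60^6·0.40^3 + C(9,7)·0.60^7·0.40^2 + C(9,8)·0.60^8·0.40^1 + C(9,9)·0.60^9·0.40^0.
= 0.250823 + 0.161243 + 0.060466 + 0.010078 = 0.4826.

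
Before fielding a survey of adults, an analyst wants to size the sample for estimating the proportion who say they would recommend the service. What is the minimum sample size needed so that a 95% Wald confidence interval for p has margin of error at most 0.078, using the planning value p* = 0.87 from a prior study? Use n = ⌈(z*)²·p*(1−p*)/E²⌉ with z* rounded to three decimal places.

For 95% confidence, z* = 1.960.
p*(1−p*) = 0.87·0.13 = 0.1131.
Required n before rounding: 3.841600 × 0.1131 / 0.078² = 71.414.
⌈71.414⌉ = 72.

n = 72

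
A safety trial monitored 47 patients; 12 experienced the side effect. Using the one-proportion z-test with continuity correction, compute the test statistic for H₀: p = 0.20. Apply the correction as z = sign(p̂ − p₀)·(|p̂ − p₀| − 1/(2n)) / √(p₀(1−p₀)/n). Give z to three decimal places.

z = 0.766

The sample proportion is 12/47 = 0.25532. p̂ − p₀ = 0.055319.
1/(2n) = 0.010638.
Corrected numerator: |0.055319| − 0.010638 = 0.044681.
SE₀ = √(0.20·0.80/47) = 0.058346.
z = (+)0.044681/0.058346 = 0.766.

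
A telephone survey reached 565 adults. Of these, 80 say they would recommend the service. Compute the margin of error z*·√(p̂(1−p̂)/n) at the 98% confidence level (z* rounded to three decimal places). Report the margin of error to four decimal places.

ME = 0.0341

p̂ = 80/565 = 0.14159.
SE = √(p̂(1−p̂)/n) = √(0.121544/565) = 0.014667.
z* = 2.326 at the 98% level.
ME = 2.326·0.014667 = 0.0341.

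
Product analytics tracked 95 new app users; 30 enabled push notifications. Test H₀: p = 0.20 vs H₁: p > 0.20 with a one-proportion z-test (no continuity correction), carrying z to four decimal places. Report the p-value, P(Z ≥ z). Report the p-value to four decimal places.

p-value = 0.0024

p̂ = 30/95 = 0.31579.
Null standard error: √(0.20·0.80/95) = √0.001684211 = 0.041039.
Test statistic (full precision, shown to 4 dp): z = (30/95 − 0.20)/SE₀ ≈ 2.8214.
From the standard normal, P(Z ≥ z) = 0.0024.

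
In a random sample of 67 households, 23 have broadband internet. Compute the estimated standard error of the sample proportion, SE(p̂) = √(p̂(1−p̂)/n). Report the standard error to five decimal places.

SE = 0.05801

The sample proportion is 23/67 = 0.34328.
p̂(1−p̂) = 0.34328·0.65672 = 0.225439.
SE = √(0.225439/67) = √0.003364761 = 0.05801.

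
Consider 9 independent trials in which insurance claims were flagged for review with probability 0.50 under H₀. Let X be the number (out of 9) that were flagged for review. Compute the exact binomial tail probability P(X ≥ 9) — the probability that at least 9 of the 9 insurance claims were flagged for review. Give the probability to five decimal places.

X is binomial with n = 9 and p = 0.50.
P(X ≥ 9) = C(9,9)·0.50^9·0.50^0.
= 0.001953 = 0.00195.

P = 0.00195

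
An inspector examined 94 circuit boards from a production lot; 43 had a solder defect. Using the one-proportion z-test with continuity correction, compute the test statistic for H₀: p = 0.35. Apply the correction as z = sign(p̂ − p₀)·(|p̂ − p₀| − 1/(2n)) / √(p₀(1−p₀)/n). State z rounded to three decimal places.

p̂ = 43/94 = 0.45745. p̂ − p₀ = 0.107447.
Continuity correction 1/(2n) = 1/188 = 0.005319.
Corrected numerator: |0.107447| − 0.005319 = 0.102128.
SE₀ = √(0.35·0.65/94) = 0.049196.
z = (+)0.102128/0.049196 = 2.076.

z = 2.076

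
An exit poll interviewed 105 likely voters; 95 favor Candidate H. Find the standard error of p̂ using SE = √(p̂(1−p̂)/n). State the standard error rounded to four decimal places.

SE = 0.0286

p̂ = 95/105 = 0.90476.
p̂(1−p̂) = 0.086169.
SE = √(0.086169/105) = 0.0286.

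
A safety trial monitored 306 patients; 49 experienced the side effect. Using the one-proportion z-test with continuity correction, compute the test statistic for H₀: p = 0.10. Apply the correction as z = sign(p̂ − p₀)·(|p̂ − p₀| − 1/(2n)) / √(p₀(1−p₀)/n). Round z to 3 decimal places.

The sample proportion is 49/306 = 0.16013. p̂ − p₀ = 0.060131.
Continuity correction 1/(2n) = 1/612 = 0.001634.
Corrected numerator: |0.060131| − 0.001634 = 0.058497.
SE₀ = √(0.10·0.90/306) = 0.017150.
z = +0.058497/0.017150 = 3.411.

z = 3.411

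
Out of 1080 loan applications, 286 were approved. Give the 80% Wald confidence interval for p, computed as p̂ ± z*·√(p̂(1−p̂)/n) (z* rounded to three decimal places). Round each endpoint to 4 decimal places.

Sample proportion p̂ = 286/1080 = 0.26481.
SE(p̂) = √(0.26481·0.73519/1080) = 0.013426.
For 80% confidence, z* = 1.282.
Margin = 1.282·0.013426 = 0.01721.
Interval: 0.26481 ± 0.01721 → (0.2476, 0.2820).

(0.2476, 0.2820)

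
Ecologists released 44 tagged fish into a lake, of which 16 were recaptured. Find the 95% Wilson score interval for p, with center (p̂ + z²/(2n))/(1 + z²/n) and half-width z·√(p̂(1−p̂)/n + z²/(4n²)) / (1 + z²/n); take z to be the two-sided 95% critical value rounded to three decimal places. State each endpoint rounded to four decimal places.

Here p̂ = 16/44 = 0.36364 and z = 1.960 (z² = 3.841600).
Denominator 1 + z²/n = 1 + 3.841600/44 = 1.087309.
Center = (0.36364 + 0.043655)/1.087309 = 0.37459.
Radicand: p̂(1−p̂)/n + z²/(4n²) = 0.005259204 + 0.000496074 = 0.005755278.
Half-width = z·√(radicand)/denom = 1.960·0.075864/1.087309 = 0.13675.
CI: 0.37459 ± 0.13675 = (0.2378, 0.5113).

(0.2378, 0.5113)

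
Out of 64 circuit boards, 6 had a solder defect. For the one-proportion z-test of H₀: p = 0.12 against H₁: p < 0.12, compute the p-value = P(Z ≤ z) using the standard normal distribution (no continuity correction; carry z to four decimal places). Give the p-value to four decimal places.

The sample proportion is 6/64 = 0.09375.
SE₀ = √(0.12·0.88/64) = 0.040620.
z = (p̂ − p₀)/SE = (6/64 − 0.12)/0.040620 ≈ -0.6462.
From the standard normal, P(Z ≤ z) = 0.2591.

p-value = 0.2591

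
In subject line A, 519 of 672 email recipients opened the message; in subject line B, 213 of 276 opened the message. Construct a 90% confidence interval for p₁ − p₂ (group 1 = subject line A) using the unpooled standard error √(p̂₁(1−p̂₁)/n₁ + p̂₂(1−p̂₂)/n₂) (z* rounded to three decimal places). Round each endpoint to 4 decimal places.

p̂₁ = 519/672 = 0.77232, p̂₂ = 213/276 = 0.77174; p̂₁ − p̂₂ = 0.00058.
Unpooled SE = √(p̂₁(1−p̂₁)/n₁ + p̂₂(1−p̂₂)/n₂) = √(0.000261668 + 0.000638253) = 0.029999.
z* = 1.645 at the 90% level. Margin of error = 0.04935.
CI: 0.00058 ± 0.04935 = (-0.0488, 0.0499).

(-0.0488, 0.0499)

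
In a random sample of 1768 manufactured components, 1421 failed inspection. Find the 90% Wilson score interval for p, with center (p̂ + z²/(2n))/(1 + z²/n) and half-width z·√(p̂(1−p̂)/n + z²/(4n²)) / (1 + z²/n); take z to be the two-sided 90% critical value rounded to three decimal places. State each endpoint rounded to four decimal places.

(0.7877, 0.8188)

p̂ = 1421/1768 = 0.80373; z = 1.645, so z² = 2.706025.
1 + z²/n = 1.001531.
Adjusted center: (0.80373 + z²/(2n))/1.001531 = 0.80327.
Radicand: p̂(1−p̂)/n + z²/(4n²) = 0.000089223 + 0.000000216 = 0.000089439.
Half-width = 1.645·√0.000089439/1.001531 = 0.01553.
Interval: 0.80327 ± 0.01553 → (0.7877, 0.8188).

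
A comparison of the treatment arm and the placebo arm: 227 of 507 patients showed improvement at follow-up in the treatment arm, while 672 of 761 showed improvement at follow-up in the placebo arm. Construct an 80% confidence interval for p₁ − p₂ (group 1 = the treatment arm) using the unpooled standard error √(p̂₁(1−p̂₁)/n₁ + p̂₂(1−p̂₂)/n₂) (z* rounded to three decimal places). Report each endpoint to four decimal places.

(-0.4673, -0.4033)

p̂₁ = 227/507 = 0.44773, p̂₂ = 672/761 = 0.88305; p̂₁ − p̂₂ = -0.43532.
SE = √(0.000487708 + 0.000135708) = √0.000623416 = 0.024968.
For 80% confidence, z* = 1.282. Margin of error = 0.03201.
CI: -0.43532 ± 0.03201 = (-0.4673, -0.4033).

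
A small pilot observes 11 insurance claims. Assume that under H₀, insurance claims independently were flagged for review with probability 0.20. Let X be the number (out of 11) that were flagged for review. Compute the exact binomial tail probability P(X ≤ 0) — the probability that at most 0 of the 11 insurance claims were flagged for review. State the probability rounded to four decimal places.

X ~ Binomial(n=11, p=0.20).
P(X ≤ 0) = C(11,0)·0.20^0·0.80^11.
= 0.085899 = 0.0859.

P = 0.0859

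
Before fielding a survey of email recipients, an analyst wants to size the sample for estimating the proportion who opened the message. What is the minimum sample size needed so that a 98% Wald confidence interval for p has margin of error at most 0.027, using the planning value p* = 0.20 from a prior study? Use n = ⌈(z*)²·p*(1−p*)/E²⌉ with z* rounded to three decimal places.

z* = 2.326 at the 98% level.
p*(1−p*) = 0.1600.
Required n before rounding: 5.410276 × 0.1600 / 0.027² = 1187.441.
⌈1187.441⌉ = 1188.

n = 1188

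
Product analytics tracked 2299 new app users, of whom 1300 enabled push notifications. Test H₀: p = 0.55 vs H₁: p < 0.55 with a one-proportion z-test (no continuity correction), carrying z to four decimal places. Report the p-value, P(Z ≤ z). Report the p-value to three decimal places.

p-value = 0.932

Sample proportion p̂ = 1300/2299 = 0.56546.
SE₀ = √(0.55·0.45/2299) = 0.010376.
Test statistic (full precision, shown to 4 dp): z = (1300/2299 − 0.55)/SE₀ ≈ 1.4903.
p-value = P(Z ≤ z) with z = 1.4903 → 0.932.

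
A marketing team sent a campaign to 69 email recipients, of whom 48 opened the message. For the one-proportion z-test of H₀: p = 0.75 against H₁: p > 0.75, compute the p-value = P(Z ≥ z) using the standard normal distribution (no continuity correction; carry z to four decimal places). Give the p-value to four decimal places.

p-value = 0.8514

The sample proportion is 48/69 = 0.69565.
Null standard error: √(0.75·0.25/69) = √0.002717391 = 0.052129.
Test statistic (full precision, shown to 4 dp): z = (48/69 − 0.75)/SE₀ ≈ -1.0426.
From the standard normal, P(Z ≥ z) = 0.8514.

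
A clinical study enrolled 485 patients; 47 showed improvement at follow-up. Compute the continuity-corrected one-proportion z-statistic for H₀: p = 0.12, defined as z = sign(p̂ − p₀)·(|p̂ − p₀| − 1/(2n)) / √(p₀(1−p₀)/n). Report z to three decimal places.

With x = 47 successes in n = 485, p̂ = 0.09691. p̂ − p₀ = -0.023093.
Continuity correction 1/(2n) = 1/970 = 0.001031.
Corrected numerator: |-0.023093| − 0.001031 = 0.022062.
Null standard error: √(0.12·0.88/485) = √0.000217732 = 0.014756.
z = (−)0.022062/0.014756 = -1.495.

z = -1.495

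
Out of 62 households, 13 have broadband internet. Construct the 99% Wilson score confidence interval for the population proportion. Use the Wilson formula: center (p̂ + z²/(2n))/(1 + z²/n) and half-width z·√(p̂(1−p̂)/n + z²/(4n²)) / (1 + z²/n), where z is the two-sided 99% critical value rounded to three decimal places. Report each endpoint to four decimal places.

(0.1081, 0.3674)

p̂ = 13/62 = 0.20968; z = 2.576, so z² = 6.635776.
1 + z²/n = 1.107029.
Center = (0.20968 + 0.053514)/1.107029 = 0.23775.
Radicand: p̂(1−p̂)/n + z²/(4n²) = 0.002672787 + 0.000431567 = 0.003104354.
Half-width = 2.576·√0.003104354/1.107029 = 0.12965.
Interval: 0.23775 ± 0.12965 → (0.1081, 0.3674).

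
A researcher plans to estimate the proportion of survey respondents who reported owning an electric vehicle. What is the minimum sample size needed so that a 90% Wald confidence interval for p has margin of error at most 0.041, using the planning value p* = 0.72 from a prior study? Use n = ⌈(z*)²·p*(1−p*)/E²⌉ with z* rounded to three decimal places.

z* = 1.645 at the 90% level.
p*(1−p*) = 0.72·0.28 = 0.2016.
Required n before rounding: 2.706025 × 0.2016 / 0.041² = 324.530.
Rounding up, n = 325.

n = 325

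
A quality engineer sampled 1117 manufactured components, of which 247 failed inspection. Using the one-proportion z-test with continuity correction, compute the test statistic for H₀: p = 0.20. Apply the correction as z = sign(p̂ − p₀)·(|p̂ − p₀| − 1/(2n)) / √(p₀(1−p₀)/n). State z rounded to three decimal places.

z = 1.728

The sample proportion is 247/1117 = 0.22113. p̂ − p₀ = 0.021128.
Continuity correction 1/(2n) = 1/2234 = 0.000448.
Corrected numerator: |0.021128| − 0.000448 = 0.020680.
SE₀ = √(0.20·0.80/1117) = 0.011968.
z = (+)0.020680/0.011968 = 1.728.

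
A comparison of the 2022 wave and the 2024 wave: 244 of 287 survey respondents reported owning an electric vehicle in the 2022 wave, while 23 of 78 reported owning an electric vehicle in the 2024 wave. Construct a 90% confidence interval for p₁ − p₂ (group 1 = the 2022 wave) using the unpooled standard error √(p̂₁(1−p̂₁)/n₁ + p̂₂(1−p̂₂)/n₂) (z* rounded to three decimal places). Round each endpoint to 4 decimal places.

(0.4636, 0.6470)

p̂₁ = 0.85017, p̂₂ = 0.29487, so the observed difference is 0.55530.
SE = √(0.000443826 + 0.002665672) = √0.003109498 = 0.055763.
The 90% critical value is z* = 1.645. Margin = 1.645·0.055763 = 0.09173.
Interval: 0.55530 ± 0.09173 → (0.4636, 0.6470).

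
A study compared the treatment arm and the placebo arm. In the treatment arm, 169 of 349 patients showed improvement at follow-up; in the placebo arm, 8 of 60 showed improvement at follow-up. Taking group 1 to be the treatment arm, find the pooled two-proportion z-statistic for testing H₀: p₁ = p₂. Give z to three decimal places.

p̂₁ = 169/349 = 0.48424, p̂₂ = 8/60 = 0.13333.
Pooled p̂ = (169+8)/(349+60) = 177/409 = 0.43276.
SE = √[p̂(1−p̂)(1/n₁+1/n₂)] = √[0.43276·0.56724·(1/349+1/60)] ≈ 0.069244.
z = (p̂₁ − p̂₂)/SE = (0.48424 − 0.13333)/0.069244 = 0.35091/0.069244 = 5.068.

z = 5.068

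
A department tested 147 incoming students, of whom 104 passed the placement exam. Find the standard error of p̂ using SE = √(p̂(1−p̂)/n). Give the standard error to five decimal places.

p̂ = 104/147 = 0.70748.
p̂(1−p̂) = 0.206952.
SE = √(0.206952/147) = √0.001407837 = 0.03752.

SE = 0.03752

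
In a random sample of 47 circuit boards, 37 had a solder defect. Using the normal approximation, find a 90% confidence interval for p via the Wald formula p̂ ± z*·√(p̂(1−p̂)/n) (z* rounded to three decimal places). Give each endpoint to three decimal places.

(0.689, 0.885)

Sample proportion p̂ = 37/47 = 0.78723.
Standard error of p̂: √(0.167497/47) = √0.003563758 = 0.059697.
The 90% critical value is z* = 1.645.
Margin of error: 1.645 × 0.059697 = 0.09820.
Interval: 0.78723 ± 0.09820 → (0.689, 0.885).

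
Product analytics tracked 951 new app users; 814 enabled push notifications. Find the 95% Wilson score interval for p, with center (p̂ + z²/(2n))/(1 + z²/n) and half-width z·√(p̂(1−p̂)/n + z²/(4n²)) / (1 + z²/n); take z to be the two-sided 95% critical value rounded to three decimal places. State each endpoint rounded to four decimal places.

p̂ = 814/951 = 0.85594; z = 1.960, so z² = 3.841600.
1 + z²/n = 1.004040.
Center = (0.85594 + 0.002020)/1.004040 = 0.85451.
Radicand: p̂(1−p̂)/n + z²/(4n²) = 0.000129659 + 0.000001062 = 0.000130721.
Half-width = 1.960·√0.000130721/1.004040 = 0.02232.
So the interval runs from 0.8322 to 0.8768.

(0.8322, 0.8768)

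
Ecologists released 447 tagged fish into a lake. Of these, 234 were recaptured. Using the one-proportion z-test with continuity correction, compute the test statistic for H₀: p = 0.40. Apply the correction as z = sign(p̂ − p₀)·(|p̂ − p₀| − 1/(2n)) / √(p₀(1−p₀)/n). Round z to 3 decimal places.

With x = 234 successes in n = 447, p̂ = 0.52349. p̂ − p₀ = 0.123490.
Continuity correction 1/(2n) = 1/894 = 0.001119.
Corrected numerator: |0.123490| − 0.001119 = 0.122371.
SE₀ = √(0.40·0.60/447) = 0.023171.
z = (+)0.122371/0.023171 = 5.281.

z = 5.281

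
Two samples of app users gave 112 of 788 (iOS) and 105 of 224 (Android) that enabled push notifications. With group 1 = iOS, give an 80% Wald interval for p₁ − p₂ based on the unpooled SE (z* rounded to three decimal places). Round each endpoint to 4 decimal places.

p̂₁ = 0.14213, p̂₂ = 0.46875, so the observed difference is -0.32662.
SE = √(0.000154734 + 0.001111712) = √0.001266446 = 0.035587.
z* = 1.282 at the 80% level. Margin = 1.282·0.035587 = 0.04562.
Interval: -0.32662 ± 0.04562 → (-0.3722, -0.2810).

(-0.3722, -0.2810)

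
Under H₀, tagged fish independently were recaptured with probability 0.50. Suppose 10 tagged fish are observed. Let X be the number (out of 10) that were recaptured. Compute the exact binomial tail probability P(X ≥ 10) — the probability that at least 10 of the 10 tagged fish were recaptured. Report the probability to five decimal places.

P = 0.00098

X is binomial with n = 10 and p = 0.50.
P(X ≥ 10) = C(10,10)·0.50^10·0.50^0.
= 0.000977 = 0.00098.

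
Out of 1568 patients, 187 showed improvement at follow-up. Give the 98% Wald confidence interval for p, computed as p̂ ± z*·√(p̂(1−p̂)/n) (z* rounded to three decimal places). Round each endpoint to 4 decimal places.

p̂ = 187/1568 = 0.11926.
SE = √(p̂(1−p̂)/n) = √(0.105037/1568) = 0.008185.
For 98% confidence, z* = 2.326.
Margin of error: 2.326 × 0.008185 = 0.01904.
CI: 0.11926 ± 0.01904 = (0.1002, 0.1383).

(0.1002, 0.1383)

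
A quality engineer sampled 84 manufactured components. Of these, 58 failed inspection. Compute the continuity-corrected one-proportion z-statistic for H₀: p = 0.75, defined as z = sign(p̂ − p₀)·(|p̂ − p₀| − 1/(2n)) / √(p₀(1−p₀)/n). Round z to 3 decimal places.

p̂ = 58/84 = 0.69048. p̂ − p₀ = -0.059524.
1/(2n) = 0.005952.
Corrected numerator: |-0.059524| − 0.005952 = 0.053572.
SE₀ = √(0.75·0.25/84) = 0.047246.
z = (−)0.053572/0.047246 = -1.134.

z = -1.134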